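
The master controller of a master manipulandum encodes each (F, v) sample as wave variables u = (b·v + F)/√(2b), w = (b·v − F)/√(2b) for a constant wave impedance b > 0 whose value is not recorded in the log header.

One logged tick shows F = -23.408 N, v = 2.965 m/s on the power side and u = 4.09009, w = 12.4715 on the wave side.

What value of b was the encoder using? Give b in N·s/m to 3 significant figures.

u + w = 16.56159;  u + w = √(2b)·v, so √(2b) = 16.56159/2.965 = 5.58570.
b = (√(2b))²/2 = 31.20000/2 = 15.60000.
(Check via u − w = 2F/√(2b): u − w = -8.38141, 2F/√(2b) = -8.38141.)

b = 15.6 N·s/m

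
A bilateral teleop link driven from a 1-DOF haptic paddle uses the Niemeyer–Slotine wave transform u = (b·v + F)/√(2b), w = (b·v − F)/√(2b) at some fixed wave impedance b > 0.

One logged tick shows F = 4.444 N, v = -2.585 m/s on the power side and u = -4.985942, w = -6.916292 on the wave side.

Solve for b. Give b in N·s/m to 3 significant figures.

u + w = -11.902234;  u + w = √(2b)·v, so √(2b) = -11.902234/(-2.585) = 4.604346.
b = (√(2b))²/2 = 21.200001/2 = 10.600000.
(Check via u − w = 2F/√(2b): u − w = 1.930350, 2F/√(2b) = 1.930350.)

b = 10.6 N·s/m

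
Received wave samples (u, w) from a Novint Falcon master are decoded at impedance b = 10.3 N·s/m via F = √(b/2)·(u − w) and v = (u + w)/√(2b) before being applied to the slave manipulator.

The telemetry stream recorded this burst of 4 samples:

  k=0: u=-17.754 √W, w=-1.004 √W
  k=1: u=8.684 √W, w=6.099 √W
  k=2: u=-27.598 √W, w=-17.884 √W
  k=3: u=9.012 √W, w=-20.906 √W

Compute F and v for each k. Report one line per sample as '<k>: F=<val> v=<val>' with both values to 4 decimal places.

k=0: u−w=-16.7500, u+w=-18.7580; √(b/2)=2.2694, √(2b)=4.5387; F=2.2694×(-16.75)=-38.0118, v=-18.7580/4.5387=-4.1329
k=1: u−w=2.5850, u+w=14.7830; √(b/2)=2.2694, √(2b)=4.5387; F=2.2694×2.585=5.8663, v=14.7830/4.5387=3.2571
k=2: u−w=-9.7140, u+w=-45.4820; √(b/2)=2.2694, √(2b)=4.5387; F=2.2694×(-9.714)=-22.0446, v=-45.4820/4.5387=-10.0209
k=3: u−w=29.9180, u+w=-11.8940; √(b/2)=2.2694, √(2b)=4.5387; F=2.2694×29.918=67.8947, v=-11.8940/4.5387=-2.6206

0: F=-38.0118 v=-4.1329
1: F=5.8663 v=3.2571
2: F=-22.0446 v=-10.0209
3: F=67.8947 v=-2.6206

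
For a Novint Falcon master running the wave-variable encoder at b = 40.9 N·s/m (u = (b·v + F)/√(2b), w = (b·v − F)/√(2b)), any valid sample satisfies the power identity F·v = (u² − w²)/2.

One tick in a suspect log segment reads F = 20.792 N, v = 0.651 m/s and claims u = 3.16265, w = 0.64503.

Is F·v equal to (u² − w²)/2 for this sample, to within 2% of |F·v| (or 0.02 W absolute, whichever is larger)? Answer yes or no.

F·v = 20.792×0.651 = 13.53559 W.
(u² − w²)/2 = (10.00236 − 0.41606)/2 = 4.79315 W.
|Δ| = 8.74245;  2% of max(1, |F·v|) = 0.27071.

no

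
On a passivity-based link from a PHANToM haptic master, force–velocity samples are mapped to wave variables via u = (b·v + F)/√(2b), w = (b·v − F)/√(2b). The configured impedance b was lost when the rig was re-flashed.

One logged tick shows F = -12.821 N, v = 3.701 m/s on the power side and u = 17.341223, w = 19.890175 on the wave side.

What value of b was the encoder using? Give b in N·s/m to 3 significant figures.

b = 50.6 N·s/m

u + w = 37.231398;  u + w = √(2b)·v, so √(2b) = 37.231398/3.701 = 10.059821.
b = (√(2b))²/2 = 101.200001/2 = 50.600001.
(Check via u − w = 2F/√(2b): u − w = -2.548952, 2F/√(2b) = -2.548952.)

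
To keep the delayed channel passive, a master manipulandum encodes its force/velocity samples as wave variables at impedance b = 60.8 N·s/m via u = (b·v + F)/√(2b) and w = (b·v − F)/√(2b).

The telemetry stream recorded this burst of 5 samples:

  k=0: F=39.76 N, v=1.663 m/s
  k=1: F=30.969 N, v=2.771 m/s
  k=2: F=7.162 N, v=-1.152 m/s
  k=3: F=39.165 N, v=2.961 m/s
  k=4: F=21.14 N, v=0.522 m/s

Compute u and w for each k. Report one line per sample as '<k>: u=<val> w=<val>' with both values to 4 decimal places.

0: u=12.7748 w=5.5635
1: u=18.0866 w=12.4698
2: u=-5.7022 w=-7.0012
3: u=19.8775 w=12.7742
4: u=4.7952 w=0.9610

k=0: b·v=60.8×1.663=101.1104; √(2b)=11.0272; u=(101.1104+39.76)/11.0272=12.7748, w=(101.1104−39.76)/11.0272=5.5635
k=1: b·v=60.8×2.771=168.4768; √(2b)=11.0272; u=(168.4768+30.969)/11.0272=18.0866, w=(168.4768−30.969)/11.0272=12.4698
k=2: b·v=60.8×(-1.152)=-70.0416; √(2b)=11.0272; u=(-70.0416+7.162)/11.0272=-5.7022, w=(-70.0416−7.162)/11.0272=-7.0012
k=3: b·v=60.8×2.961=180.0288; √(2b)=11.0272; u=(180.0288+39.165)/11.0272=19.8775, w=(180.0288−39.165)/11.0272=12.7742
k=4: b·v=60.8×0.522=31.7376; √(2b)=11.0272; u=(31.7376+21.14)/11.0272=4.7952, w=(31.7376−21.14)/11.0272=0.9610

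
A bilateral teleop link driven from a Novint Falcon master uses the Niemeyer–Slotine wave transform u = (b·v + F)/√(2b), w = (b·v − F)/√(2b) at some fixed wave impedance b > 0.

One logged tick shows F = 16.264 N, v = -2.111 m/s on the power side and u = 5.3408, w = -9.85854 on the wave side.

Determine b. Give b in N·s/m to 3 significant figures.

b = 2.29 N·s/m

u + w = -4.51774;  u + w = √(2b)·v, so √(2b) = -4.51774/(-2.111) = 2.14009.
b = (√(2b))²/2 = 4.58001/2 = 2.29000.
(Check via u − w = 2F/√(2b): u − w = 15.19934, 2F/√(2b) = 15.19933.)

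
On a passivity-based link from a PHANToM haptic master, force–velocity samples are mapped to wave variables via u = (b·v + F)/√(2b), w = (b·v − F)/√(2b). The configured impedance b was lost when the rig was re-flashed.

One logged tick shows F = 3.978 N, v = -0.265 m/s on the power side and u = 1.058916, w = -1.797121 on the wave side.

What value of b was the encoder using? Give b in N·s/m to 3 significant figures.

b = 3.88 N·s/m

u + w = -0.738205;  u + w = √(2b)·v, so √(2b) = -0.738205/(-0.265) = 2.785679.
b = (√(2b))²/2 = 7.760009/2 = 3.880004.
(Check via u − w = 2F/√(2b): u − w = 2.856037, 2F/√(2b) = 2.856036.)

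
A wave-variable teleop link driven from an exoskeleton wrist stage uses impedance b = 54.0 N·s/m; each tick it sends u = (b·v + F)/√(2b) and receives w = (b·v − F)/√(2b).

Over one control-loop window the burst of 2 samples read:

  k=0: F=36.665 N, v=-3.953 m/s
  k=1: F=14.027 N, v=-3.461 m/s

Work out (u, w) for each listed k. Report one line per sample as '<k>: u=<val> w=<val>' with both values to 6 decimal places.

k=0: b·v=54.0×(-3.953)=-213.462000; √(2b)=10.392305; u=(-213.462000+36.665)/10.392305=-17.012299, w=(-213.462000−36.665)/10.392305=-24.068482
k=1: b·v=54.0×(-3.461)=-186.894000; √(2b)=10.392305; u=(-186.894000+14.027)/10.392305=-16.634135, w=(-186.894000−14.027)/10.392305=-19.333632

0: u=-17.012299 w=-24.068482
1: u=-16.634135 w=-19.333632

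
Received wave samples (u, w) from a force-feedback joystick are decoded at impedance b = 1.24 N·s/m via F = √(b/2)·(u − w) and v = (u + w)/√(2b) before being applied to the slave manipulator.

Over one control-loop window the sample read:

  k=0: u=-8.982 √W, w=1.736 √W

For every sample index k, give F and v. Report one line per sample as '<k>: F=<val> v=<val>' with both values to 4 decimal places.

0: F=-8.4394 v=-4.6012

k=0: u−w=-10.7180, u+w=-7.2460; √(b/2)=0.7874, √(2b)=1.5748; F=0.7874×(-10.718)=-8.4394, v=-7.2460/1.5748=-4.6012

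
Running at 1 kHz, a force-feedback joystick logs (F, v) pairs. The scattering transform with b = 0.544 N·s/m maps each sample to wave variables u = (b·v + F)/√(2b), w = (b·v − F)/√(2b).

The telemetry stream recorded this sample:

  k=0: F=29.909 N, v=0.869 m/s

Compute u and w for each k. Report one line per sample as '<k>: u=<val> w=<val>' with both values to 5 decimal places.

0: u=29.12716 w=-28.22073

k=0: b·v=0.544×0.869=0.47274; √(2b)=1.04307; u=(0.47274+29.909)/1.04307=29.12716, w=(0.47274−29.909)/1.04307=-28.22073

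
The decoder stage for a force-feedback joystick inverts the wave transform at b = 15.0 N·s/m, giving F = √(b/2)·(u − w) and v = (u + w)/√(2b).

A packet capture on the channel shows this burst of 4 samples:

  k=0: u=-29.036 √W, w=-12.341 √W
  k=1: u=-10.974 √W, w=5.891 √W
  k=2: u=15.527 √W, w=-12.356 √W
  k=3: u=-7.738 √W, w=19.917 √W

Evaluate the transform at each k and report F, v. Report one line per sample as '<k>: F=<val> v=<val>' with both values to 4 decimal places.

k=0: u−w=-16.6950, u+w=-41.3770; √(b/2)=2.7386, √(2b)=5.4772; F=2.7386×(-16.695)=-45.7211, v=-41.3770/5.4772=-7.5544
k=1: u−w=-16.8650, u+w=-5.0830; √(b/2)=2.7386, √(2b)=5.4772; F=2.7386×(-16.865)=-46.1867, v=-5.0830/5.4772=-0.9280
k=2: u−w=27.8830, u+w=3.1710; √(b/2)=2.7386, √(2b)=5.4772; F=2.7386×27.883=76.3607, v=3.1710/5.4772=0.5789
k=3: u−w=-27.6550, u+w=12.1790; √(b/2)=2.7386, √(2b)=5.4772; F=2.7386×(-27.655)=-75.7363, v=12.1790/5.4772=2.2236

0: F=-45.7211 v=-7.5544
1: F=-46.1867 v=-0.9280
2: F=76.3607 v=0.5789
3: F=-75.7363 v=2.2236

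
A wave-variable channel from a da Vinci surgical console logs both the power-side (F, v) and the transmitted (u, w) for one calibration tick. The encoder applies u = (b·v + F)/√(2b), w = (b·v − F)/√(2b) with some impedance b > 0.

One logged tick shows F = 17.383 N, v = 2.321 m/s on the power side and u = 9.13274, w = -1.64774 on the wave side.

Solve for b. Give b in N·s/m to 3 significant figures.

u + w = 7.48500;  u + w = √(2b)·v, so √(2b) = 7.48500/2.321 = 3.22490.
b = (√(2b))²/2 = 10.40000/2 = 5.20000.
(Check via u − w = 2F/√(2b): u − w = 10.78048, 2F/√(2b) = 10.78048.)

b = 5.2 N·s/m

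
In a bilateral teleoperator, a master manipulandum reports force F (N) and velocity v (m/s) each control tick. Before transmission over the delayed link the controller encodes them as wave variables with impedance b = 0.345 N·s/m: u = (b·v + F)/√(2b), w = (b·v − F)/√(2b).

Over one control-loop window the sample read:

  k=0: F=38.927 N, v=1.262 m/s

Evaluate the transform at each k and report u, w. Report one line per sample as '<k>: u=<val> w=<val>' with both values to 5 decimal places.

0: u=47.38675 w=-46.33845

k=0: b·v=0.345×1.262=0.43539; √(2b)=0.83066; u=(0.43539+38.927)/0.83066=47.38675, w=(0.43539−38.927)/0.83066=-46.33845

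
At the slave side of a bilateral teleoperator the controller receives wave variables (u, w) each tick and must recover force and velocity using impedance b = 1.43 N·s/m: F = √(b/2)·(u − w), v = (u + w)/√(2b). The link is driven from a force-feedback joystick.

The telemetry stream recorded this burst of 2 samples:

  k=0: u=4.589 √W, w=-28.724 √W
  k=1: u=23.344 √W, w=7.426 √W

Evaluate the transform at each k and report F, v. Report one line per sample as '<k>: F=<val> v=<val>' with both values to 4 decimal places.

0: F=28.1687 v=-14.2713
1: F=13.4599 v=18.1947

k=0: u−w=33.3130, u+w=-24.1350; √(b/2)=0.8456, √(2b)=1.6912; F=0.8456×33.313=28.1687, v=-24.1350/1.6912=-14.2713
k=1: u−w=15.9180, u+w=30.7700; √(b/2)=0.8456, √(2b)=1.6912; F=0.8456×15.918=13.4599, v=30.7700/1.6912=18.1947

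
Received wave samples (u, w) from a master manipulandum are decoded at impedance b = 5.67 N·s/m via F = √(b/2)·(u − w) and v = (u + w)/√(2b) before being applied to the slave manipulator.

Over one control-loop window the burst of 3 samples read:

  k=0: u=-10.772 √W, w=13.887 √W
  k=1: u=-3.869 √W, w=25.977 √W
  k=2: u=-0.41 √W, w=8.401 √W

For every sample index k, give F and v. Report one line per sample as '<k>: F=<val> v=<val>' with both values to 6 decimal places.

k=0: u−w=-24.659000, u+w=3.115000; √(b/2)=1.683746, √(2b)=3.367492; F=1.683746×(-24.659)=-41.519488, v=3.115000/3.367492=0.925021
k=1: u−w=-29.846000, u+w=22.108000; √(b/2)=1.683746, √(2b)=3.367492; F=1.683746×(-29.846)=-50.253078, v=22.108000/3.367492=6.565124
k=2: u−w=-8.811000, u+w=7.991000; √(b/2)=1.683746, √(2b)=3.367492; F=1.683746×(-8.811)=-14.835484, v=7.991000/3.367492=2.372983

0: F=-41.519488 v=0.925021
1: F=-50.253078 v=6.565124
2: F=-14.835484 v=2.372983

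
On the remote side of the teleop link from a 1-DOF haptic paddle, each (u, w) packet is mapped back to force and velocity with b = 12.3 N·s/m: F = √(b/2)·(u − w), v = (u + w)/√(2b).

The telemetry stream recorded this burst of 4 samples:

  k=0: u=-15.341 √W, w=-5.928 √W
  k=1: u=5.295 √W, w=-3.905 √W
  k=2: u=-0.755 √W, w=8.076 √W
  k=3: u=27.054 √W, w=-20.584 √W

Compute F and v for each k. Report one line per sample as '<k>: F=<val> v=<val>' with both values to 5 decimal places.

k=0: u−w=-9.41300, u+w=-21.26900; √(b/2)=2.47992, √(2b)=4.95984; F=2.47992×(-9.413)=-23.34348, v=-21.26900/4.95984=-4.28824
k=1: u−w=9.20000, u+w=1.39000; √(b/2)=2.47992, √(2b)=4.95984; F=2.47992×9.2=22.81526, v=1.39000/4.95984=0.28025
k=2: u−w=-8.83100, u+w=7.32100; √(b/2)=2.47992, √(2b)=4.95984; F=2.47992×(-8.831)=-21.90017, v=7.32100/4.95984=1.47606
k=3: u−w=47.63800, u+w=6.47000; √(b/2)=2.47992, √(2b)=4.95984; F=2.47992×47.638=118.13840, v=6.47000/4.95984=1.30448

0: F=-23.34348 v=-4.28824
1: F=22.81526 v=0.28025
2: F=-21.90017 v=1.47606
3: F=118.13840 v=1.30448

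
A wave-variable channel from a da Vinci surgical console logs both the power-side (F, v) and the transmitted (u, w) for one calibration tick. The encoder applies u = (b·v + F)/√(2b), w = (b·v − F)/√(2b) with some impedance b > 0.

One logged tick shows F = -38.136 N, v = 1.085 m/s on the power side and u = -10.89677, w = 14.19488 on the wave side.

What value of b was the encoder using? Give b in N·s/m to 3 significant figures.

u + w = 3.29811;  u + w = √(2b)·v, so √(2b) = 3.29811/1.085 = 3.03973.
b = (√(2b))²/2 = 9.23998/2 = 4.61999.
(Check via u − w = 2F/√(2b): u − w = -25.09165, 2F/√(2b) = -25.09168.)

b = 4.62 N·s/m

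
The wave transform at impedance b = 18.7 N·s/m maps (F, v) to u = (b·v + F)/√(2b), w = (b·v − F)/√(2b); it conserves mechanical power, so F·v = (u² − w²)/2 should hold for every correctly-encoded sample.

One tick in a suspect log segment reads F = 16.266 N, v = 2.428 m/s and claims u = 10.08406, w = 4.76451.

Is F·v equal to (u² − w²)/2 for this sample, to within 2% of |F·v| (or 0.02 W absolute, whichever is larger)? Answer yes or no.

F·v = 16.266×2.428 = 39.49385 W.
(u² − w²)/2 = (101.68827 − 22.70056)/2 = 39.49386 W.
|Δ| = 0.00001;  2% of max(1, |F·v|) = 0.78988.

yes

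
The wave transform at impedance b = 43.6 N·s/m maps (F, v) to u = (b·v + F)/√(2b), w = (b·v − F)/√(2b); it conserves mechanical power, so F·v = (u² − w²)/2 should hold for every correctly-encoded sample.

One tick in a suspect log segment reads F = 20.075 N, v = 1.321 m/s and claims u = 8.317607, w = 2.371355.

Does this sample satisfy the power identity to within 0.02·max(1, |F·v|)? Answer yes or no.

F·v = 20.075×1.321 = 26.519075 W.
(u² − w²)/2 = (69.182586 − 5.623325)/2 = 31.779631 W.
|Δ| = 5.260556;  2% of max(1, |F·v|) = 0.530381.

no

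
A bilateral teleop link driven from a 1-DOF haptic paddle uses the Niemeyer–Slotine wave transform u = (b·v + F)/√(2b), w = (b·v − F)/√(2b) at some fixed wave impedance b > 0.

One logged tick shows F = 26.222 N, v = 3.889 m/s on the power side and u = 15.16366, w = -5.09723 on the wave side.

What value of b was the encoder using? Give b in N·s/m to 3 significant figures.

b = 3.35 N·s/m

u + w = 10.0664;  u + w = √(2b)·v, so √(2b) = 10.0664/3.889 = 2.5884.
b = (√(2b))²/2 = 6.7000/2 = 3.3500.
(Check via u − w = 2F/√(2b): u − w = 20.2609, 2F/√(2b) = 20.2609.)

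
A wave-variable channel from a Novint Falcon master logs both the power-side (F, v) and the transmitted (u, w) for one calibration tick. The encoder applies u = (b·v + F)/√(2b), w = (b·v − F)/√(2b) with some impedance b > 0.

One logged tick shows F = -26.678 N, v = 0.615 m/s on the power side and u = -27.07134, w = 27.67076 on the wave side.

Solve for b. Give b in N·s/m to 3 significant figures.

b = 0.475 N·s/m

u + w = 0.59942;  u + w = √(2b)·v, so √(2b) = 0.59942/0.615 = 0.97467.
b = (√(2b))²/2 = 0.94998/2 = 0.47499.
(Check via u − w = 2F/√(2b): u − w = -54.74210, 2F/√(2b) = -54.74282.)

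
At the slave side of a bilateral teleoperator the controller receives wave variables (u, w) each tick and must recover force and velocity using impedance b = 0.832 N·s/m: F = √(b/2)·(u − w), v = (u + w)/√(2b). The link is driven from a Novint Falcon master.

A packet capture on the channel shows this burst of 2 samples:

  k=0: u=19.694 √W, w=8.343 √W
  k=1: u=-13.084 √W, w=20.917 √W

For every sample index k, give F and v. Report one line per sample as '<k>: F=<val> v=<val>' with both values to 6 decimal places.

0: F=7.321175 v=21.734762
1: F=-21.929986 v=6.072275

k=0: u−w=11.351000, u+w=28.037000; √(b/2)=0.644981, √(2b)=1.289961; F=0.644981×11.351=7.321175, v=28.037000/1.289961=21.734762
k=1: u−w=-34.001000, u+w=7.833000; √(b/2)=0.644981, √(2b)=1.289961; F=0.644981×(-34.001)=-21.929986, v=7.833000/1.289961=6.072275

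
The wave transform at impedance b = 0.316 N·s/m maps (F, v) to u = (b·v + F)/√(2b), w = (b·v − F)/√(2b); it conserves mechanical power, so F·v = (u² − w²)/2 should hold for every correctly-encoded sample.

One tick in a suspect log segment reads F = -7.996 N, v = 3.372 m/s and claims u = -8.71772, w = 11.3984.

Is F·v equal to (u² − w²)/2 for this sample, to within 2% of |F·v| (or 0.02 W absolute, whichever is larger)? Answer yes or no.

yes

F·v = (-7.996)×3.372 = -26.96251 W.
(u² − w²)/2 = (75.99864 − 129.92352)/2 = -26.96244 W.
|Δ| = 0.00007;  2% of max(1, |F·v|) = 0.53925.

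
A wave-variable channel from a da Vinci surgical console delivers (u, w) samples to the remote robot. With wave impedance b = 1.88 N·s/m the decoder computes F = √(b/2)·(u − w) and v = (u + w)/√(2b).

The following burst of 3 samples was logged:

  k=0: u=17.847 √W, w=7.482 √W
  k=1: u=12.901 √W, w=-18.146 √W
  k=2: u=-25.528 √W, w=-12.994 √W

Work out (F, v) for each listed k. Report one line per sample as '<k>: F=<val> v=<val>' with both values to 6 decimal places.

0: F=10.049240 v=13.062434
1: F=30.101183 v=-2.704902
2: F=-12.152164 v=-19.866205

k=0: u−w=10.365000, u+w=25.329000; √(b/2)=0.969536, √(2b)=1.939072; F=0.969536×10.365=10.049240, v=25.329000/1.939072=13.062434
k=1: u−w=31.047000, u+w=-5.245000; √(b/2)=0.969536, √(2b)=1.939072; F=0.969536×31.047=30.101183, v=-5.245000/1.939072=-2.704902
k=2: u−w=-12.534000, u+w=-38.522000; √(b/2)=0.969536, √(2b)=1.939072; F=0.969536×(-12.534)=-12.152164, v=-38.522000/1.939072=-19.866205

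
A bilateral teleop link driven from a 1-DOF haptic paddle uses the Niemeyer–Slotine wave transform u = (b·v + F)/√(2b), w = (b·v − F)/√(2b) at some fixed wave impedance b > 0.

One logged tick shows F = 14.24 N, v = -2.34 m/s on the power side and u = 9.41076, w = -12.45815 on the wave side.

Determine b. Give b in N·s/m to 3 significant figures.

b = 0.848 N·s/m

u + w = -3.04739;  u + w = √(2b)·v, so √(2b) = -3.04739/(-2.34) = 1.30230.
b = (√(2b))²/2 = 1.69599/2 = 0.84800.
(Check via u − w = 2F/√(2b): u − w = 21.86891, 2F/√(2b) = 21.86894.)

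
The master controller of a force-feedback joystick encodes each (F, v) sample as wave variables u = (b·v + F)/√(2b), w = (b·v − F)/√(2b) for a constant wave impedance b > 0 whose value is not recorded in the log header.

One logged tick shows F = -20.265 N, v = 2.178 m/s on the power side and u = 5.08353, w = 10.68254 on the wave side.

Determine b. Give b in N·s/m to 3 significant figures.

b = 26.2 N·s/m

u + w = 15.76607;  u + w = √(2b)·v, so √(2b) = 15.76607/2.178 = 7.23878.
b = (√(2b))²/2 = 52.39998/2 = 26.19999.
(Check via u − w = 2F/√(2b): u − w = -5.59901, 2F/√(2b) = -5.59901.)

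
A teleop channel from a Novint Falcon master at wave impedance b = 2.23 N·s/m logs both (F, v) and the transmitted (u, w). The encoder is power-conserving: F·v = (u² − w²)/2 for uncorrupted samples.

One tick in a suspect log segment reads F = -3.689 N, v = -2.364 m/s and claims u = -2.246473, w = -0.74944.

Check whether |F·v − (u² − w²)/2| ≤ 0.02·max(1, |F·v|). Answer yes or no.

F·v = (-3.689)×(-2.364) = 8.720796 W.
(u² − w²)/2 = (5.046641 − 0.561660)/2 = 2.242490 W.
|Δ| = 6.478306;  2% of max(1, |F·v|) = 0.174416.

no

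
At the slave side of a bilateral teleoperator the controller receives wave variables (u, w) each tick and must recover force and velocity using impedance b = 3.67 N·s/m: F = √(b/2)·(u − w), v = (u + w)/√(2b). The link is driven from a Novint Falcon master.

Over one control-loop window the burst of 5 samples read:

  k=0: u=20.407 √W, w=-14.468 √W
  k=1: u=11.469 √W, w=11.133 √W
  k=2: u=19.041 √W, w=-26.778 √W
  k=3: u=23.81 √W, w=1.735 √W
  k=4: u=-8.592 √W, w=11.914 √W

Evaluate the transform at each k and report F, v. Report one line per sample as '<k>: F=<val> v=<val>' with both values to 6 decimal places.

k=0: u−w=34.875000, u+w=5.939000; √(b/2)=1.354622, √(2b)=2.709243; F=1.354622×34.875=47.242432, v=5.939000/2.709243=2.192125
k=1: u−w=0.336000, u+w=22.602000; √(b/2)=1.354622, √(2b)=2.709243; F=1.354622×0.336=0.455153, v=22.602000/2.709243=8.342550
k=2: u−w=45.819000, u+w=-7.737000; √(b/2)=1.354622, √(2b)=2.709243; F=1.354622×45.819=62.067413, v=-7.737000/2.709243=-2.855779
k=3: u−w=22.075000, u+w=25.545000; √(b/2)=1.354622, √(2b)=2.709243; F=1.354622×22.075=29.903274, v=25.545000/2.709243=9.428832
k=4: u−w=-20.506000, u+w=3.322000; √(b/2)=1.354622, √(2b)=2.709243; F=1.354622×(-20.506)=-27.777873, v=3.322000/2.709243=1.226173

0: F=47.242432 v=2.192125
1: F=0.455153 v=8.342550
2: F=62.067413 v=-2.855779
3: F=29.903274 v=9.428832
4: F=-27.777873 v=1.226173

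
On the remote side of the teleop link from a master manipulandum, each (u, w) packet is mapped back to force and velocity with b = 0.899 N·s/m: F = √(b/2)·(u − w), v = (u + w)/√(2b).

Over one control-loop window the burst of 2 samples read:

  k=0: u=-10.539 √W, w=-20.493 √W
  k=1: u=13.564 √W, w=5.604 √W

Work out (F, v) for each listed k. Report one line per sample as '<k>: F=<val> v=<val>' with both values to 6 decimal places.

0: F=6.673636 v=-23.142748
1: F=5.336763 v=14.294927

k=0: u−w=9.954000, u+w=-31.032000; √(b/2)=0.670448, √(2b)=1.340895; F=0.670448×9.954=6.673636, v=-31.032000/1.340895=-23.142748
k=1: u−w=7.960000, u+w=19.168000; √(b/2)=0.670448, √(2b)=1.340895; F=0.670448×7.96=5.336763, v=19.168000/1.340895=14.294927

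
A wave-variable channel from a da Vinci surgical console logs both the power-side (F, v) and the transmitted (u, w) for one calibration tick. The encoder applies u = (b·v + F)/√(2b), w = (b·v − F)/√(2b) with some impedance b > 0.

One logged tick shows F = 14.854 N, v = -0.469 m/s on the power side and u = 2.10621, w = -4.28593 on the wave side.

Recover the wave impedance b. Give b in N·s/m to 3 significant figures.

u + w = -2.1797;  u + w = √(2b)·v, so √(2b) = -2.1797/(-0.469) = 4.6476.
b = (√(2b))²/2 = 21.6001/2 = 10.8000.
(Check via u − w = 2F/√(2b): u − w = 6.3921, 2F/√(2b) = 6.3921.)

b = 10.8 N·s/m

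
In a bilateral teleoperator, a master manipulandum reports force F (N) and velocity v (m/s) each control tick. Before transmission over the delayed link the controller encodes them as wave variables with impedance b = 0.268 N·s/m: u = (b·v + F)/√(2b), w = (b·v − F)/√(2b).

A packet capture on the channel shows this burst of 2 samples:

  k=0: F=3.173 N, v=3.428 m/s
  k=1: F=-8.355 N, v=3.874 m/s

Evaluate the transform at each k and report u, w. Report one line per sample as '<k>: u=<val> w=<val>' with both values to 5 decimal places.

k=0: b·v=0.268×3.428=0.91870; √(2b)=0.73212; u=(0.91870+3.173)/0.73212=5.58884, w=(0.91870−3.173)/0.73212=-3.07913
k=1: b·v=0.268×3.874=1.03823; √(2b)=0.73212; u=(1.03823+(-8.355))/0.73212=-9.99394, w=(1.03823−(-8.355))/0.73212=12.83018

0: u=5.58884 w=-3.07913
1: u=-9.99394 w=12.83018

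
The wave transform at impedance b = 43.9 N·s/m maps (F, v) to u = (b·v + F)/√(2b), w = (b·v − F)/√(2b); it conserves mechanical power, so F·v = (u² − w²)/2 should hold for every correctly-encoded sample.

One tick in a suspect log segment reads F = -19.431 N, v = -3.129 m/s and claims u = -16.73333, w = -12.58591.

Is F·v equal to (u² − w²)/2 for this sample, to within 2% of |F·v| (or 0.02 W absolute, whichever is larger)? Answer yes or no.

yes

F·v = (-19.431)×(-3.129) = 60.7996 W.
(u² − w²)/2 = (280.0043 − 158.4051)/2 = 60.7996 W.
|Δ| = 0.0000;  2% of max(1, |F·v|) = 1.2160.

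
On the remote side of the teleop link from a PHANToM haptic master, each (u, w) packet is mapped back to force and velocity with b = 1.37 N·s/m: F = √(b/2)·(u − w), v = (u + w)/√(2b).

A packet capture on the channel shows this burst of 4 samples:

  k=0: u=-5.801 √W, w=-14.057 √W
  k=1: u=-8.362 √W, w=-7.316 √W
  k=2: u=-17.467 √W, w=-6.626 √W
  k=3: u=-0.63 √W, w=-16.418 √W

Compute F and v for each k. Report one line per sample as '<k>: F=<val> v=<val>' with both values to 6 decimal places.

k=0: u−w=8.256000, u+w=-19.858000; √(b/2)=0.827647, √(2b)=1.655295; F=0.827647×8.256=6.833056, v=-19.858000/1.655295=-11.996657
k=1: u−w=-1.046000, u+w=-15.678000; √(b/2)=0.827647, √(2b)=1.655295; F=0.827647×(-1.046)=-0.865719, v=-15.678000/1.655295=-9.471426
k=2: u−w=-10.841000, u+w=-24.093000; √(b/2)=0.827647, √(2b)=1.655295; F=0.827647×(-10.841)=-8.972524, v=-24.093000/1.655295=-14.555114
k=3: u−w=15.788000, u+w=-17.048000; √(b/2)=0.827647, √(2b)=1.655295; F=0.827647×15.788=13.066895, v=-17.048000/1.655295=-10.299073

0: F=6.833056 v=-11.996657
1: F=-0.865719 v=-9.471426
2: F=-8.972524 v=-14.555114
3: F=13.066895 v=-10.299073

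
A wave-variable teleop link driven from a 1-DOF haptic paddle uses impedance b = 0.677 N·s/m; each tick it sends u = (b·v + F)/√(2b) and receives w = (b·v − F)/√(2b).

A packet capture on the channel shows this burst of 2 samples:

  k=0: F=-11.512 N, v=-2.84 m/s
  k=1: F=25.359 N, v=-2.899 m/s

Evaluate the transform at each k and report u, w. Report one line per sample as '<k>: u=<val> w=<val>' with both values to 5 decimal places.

k=0: b·v=0.677×(-2.84)=-1.92268; √(2b)=1.16362; u=(-1.92268+(-11.512))/1.16362=-11.54564, w=(-1.92268−(-11.512))/1.16362=8.24097
k=1: b·v=0.677×(-2.899)=-1.96262; √(2b)=1.16362; u=(-1.96262+25.359)/1.16362=20.10663, w=(-1.96262−25.359)/1.16362=-23.47995

0: u=-11.54564 w=8.24097
1: u=20.10663 w=-23.47995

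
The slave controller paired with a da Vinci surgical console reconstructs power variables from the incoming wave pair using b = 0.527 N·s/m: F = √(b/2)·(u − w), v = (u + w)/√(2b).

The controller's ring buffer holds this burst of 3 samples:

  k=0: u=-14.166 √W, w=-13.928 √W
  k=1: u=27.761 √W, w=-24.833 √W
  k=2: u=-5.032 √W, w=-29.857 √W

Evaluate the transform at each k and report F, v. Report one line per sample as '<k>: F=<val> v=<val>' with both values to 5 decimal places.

k=0: u−w=-0.23800, u+w=-28.09400; √(b/2)=0.51332, √(2b)=1.02665; F=0.51332×(-0.238)=-0.12217, v=-28.09400/1.02665=-27.36486
k=1: u−w=52.59400, u+w=2.92800; √(b/2)=0.51332, √(2b)=1.02665; F=0.51332×52.594=26.99768, v=2.92800/1.02665=2.85201
k=2: u−w=24.82500, u+w=-34.88900; √(b/2)=0.51332, √(2b)=1.02665; F=0.51332×24.825=12.74323, v=-34.88900/1.02665=-33.98351

0: F=-0.12217 v=-27.36486
1: F=26.99768 v=2.85201
2: F=12.74323 v=-33.98351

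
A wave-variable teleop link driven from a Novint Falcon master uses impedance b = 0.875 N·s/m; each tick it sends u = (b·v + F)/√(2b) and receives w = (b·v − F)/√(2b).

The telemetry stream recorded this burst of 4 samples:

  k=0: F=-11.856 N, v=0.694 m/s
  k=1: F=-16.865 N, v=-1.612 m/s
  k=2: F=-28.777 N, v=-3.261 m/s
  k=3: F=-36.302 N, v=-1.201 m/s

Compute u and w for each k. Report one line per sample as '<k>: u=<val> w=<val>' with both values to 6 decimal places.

k=0: b·v=0.875×0.694=0.607250; √(2b)=1.322876; u=(0.607250+(-11.856))/1.322876=-8.503256, w=(0.607250−(-11.856))/1.322876=9.421331
k=1: b·v=0.875×(-1.612)=-1.410500; √(2b)=1.322876; u=(-1.410500+(-16.865))/1.322876=-13.814979, w=(-1.410500−(-16.865))/1.322876=11.682504
k=2: b·v=0.875×(-3.261)=-2.853375; √(2b)=1.322876; u=(-2.853375+(-28.777))/1.322876=-23.910316, w=(-2.853375−(-28.777))/1.322876=19.596419
k=3: b·v=0.875×(-1.201)=-1.050875; √(2b)=1.322876; u=(-1.050875+(-36.302))/1.322876=-28.236119, w=(-1.050875−(-36.302))/1.322876=26.647346

0: u=-8.503256 w=9.421331
1: u=-13.814979 w=11.682504
2: u=-23.910316 w=19.596419
3: u=-28.236119 w=26.647346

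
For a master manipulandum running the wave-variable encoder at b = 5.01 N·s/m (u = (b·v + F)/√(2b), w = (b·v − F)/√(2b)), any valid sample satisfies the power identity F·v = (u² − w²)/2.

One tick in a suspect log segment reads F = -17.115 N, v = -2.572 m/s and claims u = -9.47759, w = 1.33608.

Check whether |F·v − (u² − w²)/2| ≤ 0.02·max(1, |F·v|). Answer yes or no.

F·v = (-17.115)×(-2.572) = 44.01978 W.
(u² − w²)/2 = (89.82471 − 1.78511)/2 = 44.01980 W.
|Δ| = 0.00002;  2% of max(1, |F·v|) = 0.88040.

yes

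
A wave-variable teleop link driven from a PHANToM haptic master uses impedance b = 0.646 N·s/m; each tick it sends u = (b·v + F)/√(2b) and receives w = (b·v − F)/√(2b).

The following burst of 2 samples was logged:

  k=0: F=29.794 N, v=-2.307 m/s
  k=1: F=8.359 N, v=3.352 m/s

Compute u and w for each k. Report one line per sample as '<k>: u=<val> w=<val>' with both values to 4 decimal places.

k=0: b·v=0.646×(-2.307)=-1.4903; √(2b)=1.1367; u=(-1.4903+29.794)/1.1367=24.9007, w=(-1.4903−29.794)/1.1367=-27.5230
k=1: b·v=0.646×3.352=2.1654; √(2b)=1.1367; u=(2.1654+8.359)/1.1367=9.2590, w=(2.1654−8.359)/1.1367=-5.4489

0: u=24.9007 w=-27.5230
1: u=9.2590 w=-5.4489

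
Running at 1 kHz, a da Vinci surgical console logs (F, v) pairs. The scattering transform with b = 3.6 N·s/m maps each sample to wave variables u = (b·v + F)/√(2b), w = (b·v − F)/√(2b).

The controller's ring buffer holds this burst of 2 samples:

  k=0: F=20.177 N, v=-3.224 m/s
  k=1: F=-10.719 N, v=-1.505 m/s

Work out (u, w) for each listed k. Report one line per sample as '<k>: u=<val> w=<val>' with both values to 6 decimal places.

0: u=3.194074 w=-11.844974
1: u=-6.013905 w=1.975566

k=0: b·v=3.6×(-3.224)=-11.606400; √(2b)=2.683282; u=(-11.606400+20.177)/2.683282=3.194074, w=(-11.606400−20.177)/2.683282=-11.844974
k=1: b·v=3.6×(-1.505)=-5.418000; √(2b)=2.683282; u=(-5.418000+(-10.719))/2.683282=-6.013905, w=(-5.418000−(-10.719))/2.683282=1.975566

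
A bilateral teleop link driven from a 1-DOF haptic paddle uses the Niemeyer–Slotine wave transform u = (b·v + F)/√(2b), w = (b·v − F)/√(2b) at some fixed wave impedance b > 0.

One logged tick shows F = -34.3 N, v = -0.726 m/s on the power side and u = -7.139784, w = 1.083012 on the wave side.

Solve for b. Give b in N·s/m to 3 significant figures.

u + w = -6.056772;  u + w = √(2b)·v, so √(2b) = -6.056772/(-0.726) = 8.342661.
b = (√(2b))²/2 = 69.599995/2 = 34.799998.
(Check via u − w = 2F/√(2b): u − w = -8.222796, 2F/√(2b) = -8.222796.)

b = 34.8 N·s/m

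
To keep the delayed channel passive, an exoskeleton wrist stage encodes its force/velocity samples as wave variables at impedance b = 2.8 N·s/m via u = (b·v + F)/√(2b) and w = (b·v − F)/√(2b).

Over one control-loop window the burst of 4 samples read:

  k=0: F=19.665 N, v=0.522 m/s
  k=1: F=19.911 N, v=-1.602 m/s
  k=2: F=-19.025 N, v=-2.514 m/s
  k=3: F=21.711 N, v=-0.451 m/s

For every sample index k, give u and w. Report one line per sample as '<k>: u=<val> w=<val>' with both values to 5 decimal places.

0: u=8.92762 w=-7.69234
1: u=6.51842 w=-10.30945
2: u=-11.01413 w=5.06492
3: u=8.64094 w=-9.70820

k=0: b·v=2.8×0.522=1.46160; √(2b)=2.36643; u=(1.46160+19.665)/2.36643=8.92762, w=(1.46160−19.665)/2.36643=-7.69234
k=1: b·v=2.8×(-1.602)=-4.48560; √(2b)=2.36643; u=(-4.48560+19.911)/2.36643=6.51842, w=(-4.48560−19.911)/2.36643=-10.30945
k=2: b·v=2.8×(-2.514)=-7.03920; √(2b)=2.36643; u=(-7.03920+(-19.025))/2.36643=-11.01413, w=(-7.03920−(-19.025))/2.36643=5.06492
k=3: b·v=2.8×(-0.451)=-1.26280; √(2b)=2.36643; u=(-1.26280+21.711)/2.36643=8.64094, w=(-1.26280−21.711)/2.36643=-9.70820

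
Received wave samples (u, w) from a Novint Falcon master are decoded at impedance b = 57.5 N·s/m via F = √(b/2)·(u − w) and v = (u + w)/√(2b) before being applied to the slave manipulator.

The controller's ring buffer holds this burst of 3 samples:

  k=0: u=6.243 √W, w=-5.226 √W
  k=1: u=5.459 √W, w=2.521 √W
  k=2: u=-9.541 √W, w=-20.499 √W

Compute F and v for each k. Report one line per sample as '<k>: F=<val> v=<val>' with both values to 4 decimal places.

k=0: u−w=11.4690, u+w=1.0170; √(b/2)=5.3619, √(2b)=10.7238; F=5.3619×11.469=61.4957, v=1.0170/10.7238=0.0948
k=1: u−w=2.9380, u+w=7.9800; √(b/2)=5.3619, √(2b)=10.7238; F=5.3619×2.938=15.7533, v=7.9800/10.7238=0.7441
k=2: u−w=10.9580, u+w=-30.0400; √(b/2)=5.3619, √(2b)=10.7238; F=5.3619×10.958=58.7557, v=-30.0400/10.7238=-2.8012

0: F=61.4957 v=0.0948
1: F=15.7533 v=0.7441
2: F=58.7557 v=-2.8012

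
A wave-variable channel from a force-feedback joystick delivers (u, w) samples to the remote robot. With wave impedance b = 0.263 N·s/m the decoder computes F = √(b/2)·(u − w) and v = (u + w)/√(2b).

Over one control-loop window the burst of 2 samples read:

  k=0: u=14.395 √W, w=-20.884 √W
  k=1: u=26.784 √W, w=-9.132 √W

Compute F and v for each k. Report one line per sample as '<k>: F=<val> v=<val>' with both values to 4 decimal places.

k=0: u−w=35.2790, u+w=-6.4890; √(b/2)=0.3626, √(2b)=0.7253; F=0.3626×35.279=12.7932, v=-6.4890/0.7253=-8.9472
k=1: u−w=35.9160, u+w=17.6520; √(b/2)=0.3626, √(2b)=0.7253; F=0.3626×35.916=13.0242, v=17.6520/0.7253=24.3389

0: F=12.7932 v=-8.9472
1: F=13.0242 v=24.3389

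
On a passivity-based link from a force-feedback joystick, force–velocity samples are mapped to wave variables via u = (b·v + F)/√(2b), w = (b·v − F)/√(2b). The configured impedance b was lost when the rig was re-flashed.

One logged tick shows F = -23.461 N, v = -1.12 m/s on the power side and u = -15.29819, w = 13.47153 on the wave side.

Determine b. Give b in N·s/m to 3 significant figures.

u + w = -1.8267;  u + w = √(2b)·v, so √(2b) = -1.8267/(-1.12) = 1.6309.
b = (√(2b))²/2 = 2.6600/2 = 1.3300.
(Check via u − w = 2F/√(2b): u − w = -28.7697, 2F/√(2b) = -28.7698.)

b = 1.33 N·s/m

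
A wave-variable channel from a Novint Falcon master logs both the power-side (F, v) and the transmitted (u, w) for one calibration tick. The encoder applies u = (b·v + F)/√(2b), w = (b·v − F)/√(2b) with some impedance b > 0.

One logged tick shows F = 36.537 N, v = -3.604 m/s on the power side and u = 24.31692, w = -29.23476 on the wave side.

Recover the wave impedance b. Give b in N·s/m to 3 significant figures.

b = 0.931 N·s/m

u + w = -4.91784;  u + w = √(2b)·v, so √(2b) = -4.91784/(-3.604) = 1.36455.
b = (√(2b))²/2 = 1.86200/2 = 0.93100.
(Check via u − w = 2F/√(2b): u − w = 53.55168, 2F/√(2b) = 53.55170.)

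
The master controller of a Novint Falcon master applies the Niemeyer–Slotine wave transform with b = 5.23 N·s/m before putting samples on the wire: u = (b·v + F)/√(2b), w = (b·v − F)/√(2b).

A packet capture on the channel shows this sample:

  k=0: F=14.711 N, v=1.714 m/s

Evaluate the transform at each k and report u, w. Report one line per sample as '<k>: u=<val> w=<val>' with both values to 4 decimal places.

k=0: b·v=5.23×1.714=8.9642; √(2b)=3.2342; u=(8.9642+14.711)/3.2342=7.3203, w=(8.9642−14.711)/3.2342=-1.7769

0: u=7.3203 w=-1.7769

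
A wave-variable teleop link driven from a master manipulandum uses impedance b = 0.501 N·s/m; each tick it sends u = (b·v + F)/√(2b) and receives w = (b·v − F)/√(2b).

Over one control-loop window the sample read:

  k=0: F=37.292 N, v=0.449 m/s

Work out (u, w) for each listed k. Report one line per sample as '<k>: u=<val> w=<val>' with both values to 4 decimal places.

k=0: b·v=0.501×0.449=0.2249; √(2b)=1.0010; u=(0.2249+37.292)/1.0010=37.4795, w=(0.2249−37.292)/1.0010=-37.0300

0: u=37.4795 w=-37.0300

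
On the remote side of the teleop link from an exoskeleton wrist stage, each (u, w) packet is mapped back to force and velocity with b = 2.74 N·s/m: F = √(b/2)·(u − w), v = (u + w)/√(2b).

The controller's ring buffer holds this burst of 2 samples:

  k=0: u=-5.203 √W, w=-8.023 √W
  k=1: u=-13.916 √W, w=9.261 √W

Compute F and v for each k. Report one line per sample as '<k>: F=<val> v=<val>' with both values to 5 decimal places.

k=0: u−w=2.82000, u+w=-13.22600; √(b/2)=1.17047, √(2b)=2.34094; F=1.17047×2.82=3.30073, v=-13.22600/2.34094=-5.64987
k=1: u−w=-23.17700, u+w=-4.65500; √(b/2)=1.17047, √(2b)=2.34094; F=1.17047×(-23.177)=-27.12798, v=-4.65500/2.34094=-1.98852

0: F=3.30073 v=-5.64987
1: F=-27.12798 v=-1.98852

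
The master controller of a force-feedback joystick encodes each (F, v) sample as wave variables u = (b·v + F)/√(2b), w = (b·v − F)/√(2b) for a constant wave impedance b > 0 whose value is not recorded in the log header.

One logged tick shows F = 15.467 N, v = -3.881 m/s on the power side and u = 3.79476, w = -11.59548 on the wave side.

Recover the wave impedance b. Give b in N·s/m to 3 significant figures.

u + w = -7.80072;  u + w = √(2b)·v, so √(2b) = -7.80072/(-3.881) = 2.00998.
b = (√(2b))²/2 = 4.04001/2 = 2.02000.
(Check via u − w = 2F/√(2b): u − w = 15.39024, 2F/√(2b) = 15.39023.)

b = 2.02 N·s/m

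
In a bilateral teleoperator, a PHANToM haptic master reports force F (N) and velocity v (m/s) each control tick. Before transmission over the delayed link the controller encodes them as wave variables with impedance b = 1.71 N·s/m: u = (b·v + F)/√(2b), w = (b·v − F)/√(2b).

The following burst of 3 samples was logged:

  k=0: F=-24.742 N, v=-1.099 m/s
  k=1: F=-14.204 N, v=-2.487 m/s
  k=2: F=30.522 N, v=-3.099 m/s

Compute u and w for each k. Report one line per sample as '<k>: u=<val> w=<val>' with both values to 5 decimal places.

k=0: b·v=1.71×(-1.099)=-1.87929; √(2b)=1.84932; u=(-1.87929+(-24.742))/1.84932=-14.39514, w=(-1.87929−(-24.742))/1.84932=12.36274
k=1: b·v=1.71×(-2.487)=-4.25277; √(2b)=1.84932; u=(-4.25277+(-14.204))/1.84932=-9.98028, w=(-4.25277−(-14.204))/1.84932=5.38101
k=2: b·v=1.71×(-3.099)=-5.29929; √(2b)=1.84932; u=(-5.29929+30.522)/1.84932=13.63888, w=(-5.29929−30.522)/1.84932=-19.36994

0: u=-14.39514 w=12.36274
1: u=-9.98028 w=5.38101
2: u=13.63888 w=-19.36994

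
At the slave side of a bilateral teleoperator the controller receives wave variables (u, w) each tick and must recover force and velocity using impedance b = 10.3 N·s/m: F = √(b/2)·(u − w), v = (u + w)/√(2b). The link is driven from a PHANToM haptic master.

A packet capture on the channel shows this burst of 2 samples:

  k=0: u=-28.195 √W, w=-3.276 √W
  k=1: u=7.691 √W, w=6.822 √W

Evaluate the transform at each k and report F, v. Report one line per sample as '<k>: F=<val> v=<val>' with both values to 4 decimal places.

k=0: u−w=-24.9190, u+w=-31.4710; √(b/2)=2.2694, √(2b)=4.5387; F=2.2694×(-24.919)=-56.5502, v=-31.4710/4.5387=-6.9339
k=1: u−w=0.8690, u+w=14.5130; √(b/2)=2.2694, √(2b)=4.5387; F=2.2694×0.869=1.9721, v=14.5130/4.5387=3.1976

0: F=-56.5502 v=-6.9339
1: F=1.9721 v=3.1976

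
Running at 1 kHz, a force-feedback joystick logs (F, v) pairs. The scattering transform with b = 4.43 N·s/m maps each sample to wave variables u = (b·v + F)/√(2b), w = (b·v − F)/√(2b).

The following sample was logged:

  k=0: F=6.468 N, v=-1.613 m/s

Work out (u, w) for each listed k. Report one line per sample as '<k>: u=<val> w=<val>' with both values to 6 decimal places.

0: u=-0.227641 w=-4.573575

k=0: b·v=4.43×(-1.613)=-7.145590; √(2b)=2.976575; u=(-7.145590+6.468)/2.976575=-0.227641, w=(-7.145590−6.468)/2.976575=-4.573575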